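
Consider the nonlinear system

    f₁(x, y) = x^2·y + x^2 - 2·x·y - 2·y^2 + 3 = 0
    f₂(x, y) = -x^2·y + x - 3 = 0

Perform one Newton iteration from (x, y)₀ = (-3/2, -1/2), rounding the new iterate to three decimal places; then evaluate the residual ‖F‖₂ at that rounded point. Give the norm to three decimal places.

29.313

At (-3/2, -1/2): F = (2.125, -3.375).
Jacobian J = [[2·x·y + 2·x - 2·y, x^2 - 2·x - 4·y], [-2·x·y + 1, -x^2]].
At the point, J = [[-0.500, 7.250], [-0.500, -2.250]] (det J = 4.750).
Solving J·Δ = −F gives Δ = (-4.145, -0.579).
Then the next iterate is (x, y)₁ = (-5.645, -1.079).
Re-evaluating at (-5.645, -1.079): F = (-14.02781, 25.73844), so ‖F‖₂ = 29.313.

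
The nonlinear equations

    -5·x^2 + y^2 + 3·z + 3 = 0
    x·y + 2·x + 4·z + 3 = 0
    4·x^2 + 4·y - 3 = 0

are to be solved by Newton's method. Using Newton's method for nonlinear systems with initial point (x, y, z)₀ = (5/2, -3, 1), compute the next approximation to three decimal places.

At (5/2, -3, 1): F = (-16.250, 4.500, 10.000).
Jacobian J = [[-10·x, 2·y, 3], [y + 2, x, 4], [8·x, 4, 0]].
At the point, J = [[-25.000, -6.000, 3.000], [-1.000, 2.500, 4.000], [20.000, 4.000, 0.000]] (det J = -242.000).
Solving J·Δ = −F gives Δ = (-0.004, -2.479, 0.424).
Then the next iterate is (x, y, z)₁ = (2.496, -5.479, 1.424).

(2.496, -5.479, 1.424)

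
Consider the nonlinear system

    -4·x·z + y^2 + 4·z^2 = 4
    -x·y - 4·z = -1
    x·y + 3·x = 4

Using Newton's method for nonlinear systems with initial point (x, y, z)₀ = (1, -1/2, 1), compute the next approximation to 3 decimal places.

(7.167, -14.417, 4.625)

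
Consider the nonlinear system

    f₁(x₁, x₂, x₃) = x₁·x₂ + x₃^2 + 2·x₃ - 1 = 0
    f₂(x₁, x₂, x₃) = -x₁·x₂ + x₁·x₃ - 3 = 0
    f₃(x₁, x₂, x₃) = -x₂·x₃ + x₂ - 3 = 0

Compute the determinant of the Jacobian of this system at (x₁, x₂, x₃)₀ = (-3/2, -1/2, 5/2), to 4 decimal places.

J = [[x₂, x₁, 2·x₃ + 2], [-x₂ + x₃, -x₁, x₁], [0, -x₃ + 1, -x₂]].
At the point, J = [[-0.5000, -1.5000, 7.0000], [3.0000, 1.5000, -1.5000], [0.0000, -1.5000, 0.5000]].
det J = -28.5000.

-28.5000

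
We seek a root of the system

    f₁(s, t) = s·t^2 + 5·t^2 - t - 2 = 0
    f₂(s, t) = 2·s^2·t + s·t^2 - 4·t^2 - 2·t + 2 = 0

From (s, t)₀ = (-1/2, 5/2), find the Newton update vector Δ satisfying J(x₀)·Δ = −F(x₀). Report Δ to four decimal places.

(0.4258, -1.2226)

At (-1/2, 5/2): F = (23.6250, -29.8750).
Jacobian J = [[t^2, 2·s·t + 10·t - 1], [4·s·t + t^2, 2·s^2 + 2·s·t - 8·t - 2]].
At the point, J = [[6.2500, 21.5000], [1.2500, -24.0000]] (det J = -176.8750).
Solving J·Δ = −F gives Δ = (0.4258, -1.2226).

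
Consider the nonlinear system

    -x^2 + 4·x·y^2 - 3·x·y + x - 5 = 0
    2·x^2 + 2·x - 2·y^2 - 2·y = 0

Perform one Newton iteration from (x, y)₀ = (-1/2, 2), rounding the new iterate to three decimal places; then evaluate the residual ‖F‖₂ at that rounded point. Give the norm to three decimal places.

6.157

At (-1/2, 2): F = (-10.750, -12.500).
Jacobian J = [[-2·x + 4·y^2 - 3·y + 1, 8·x·y - 3·x], [4·x + 2, -4·y - 2]].
At the point, J = [[12.000, -6.500], [0.000, -10.000]] (det J = -120.000).
Solving J·Δ = −F gives Δ = (0.219, -1.250).
Then the next iterate is (x, y)₁ = (-0.281, 0.750).
Re-evaluating at (-0.281, 0.750): F = (-5.35996, -3.02908), so ‖F‖₂ = 6.157.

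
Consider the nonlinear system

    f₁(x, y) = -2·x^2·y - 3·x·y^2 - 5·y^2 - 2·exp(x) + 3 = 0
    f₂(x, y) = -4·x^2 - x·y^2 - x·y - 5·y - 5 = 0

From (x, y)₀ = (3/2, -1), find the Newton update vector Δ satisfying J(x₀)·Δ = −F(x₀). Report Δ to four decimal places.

At (3/2, -1): F = (-10.963378, -9.0000).
Jacobian J = [[-4·x·y - 3·y^2 - 2·exp(x), -2·x^2 - 6·x·y - 10·y], [-8·x - y^2 - y, -2·x·y - x - 5]].
At the point, J = [[-5.963378, 14.5000], [-12.0000, -3.5000]] (det J = 194.871823).
Solving J·Δ = −F gives Δ = (-0.8666, 0.3997).

(-0.8666, 0.3997)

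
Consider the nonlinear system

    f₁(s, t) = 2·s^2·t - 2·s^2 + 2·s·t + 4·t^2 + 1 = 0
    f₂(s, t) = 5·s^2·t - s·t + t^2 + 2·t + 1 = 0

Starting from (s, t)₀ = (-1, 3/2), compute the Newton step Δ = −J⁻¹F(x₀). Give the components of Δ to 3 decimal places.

At (-1, 3/2): F = (8.000, 15.250).
Jacobian J = [[4·s·t - 4·s + 2·t, 2·s^2 + 2·s + 8·t], [10·s·t - t, 5·s^2 - s + 2·t + 2]].
At the point, J = [[1.000, 12.000], [-16.500, 11.000]] (det J = 209.000).
Solving J·Δ = −F gives Δ = (0.455, -0.705).

(0.455, -0.705)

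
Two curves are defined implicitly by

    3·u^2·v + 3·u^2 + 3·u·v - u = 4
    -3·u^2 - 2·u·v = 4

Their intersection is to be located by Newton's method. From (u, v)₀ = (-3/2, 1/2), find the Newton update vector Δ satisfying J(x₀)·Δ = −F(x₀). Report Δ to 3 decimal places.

At (-3/2, 1/2): F = (5.375, -9.250).
Jacobian J = [[6·u·v + 6·u + 3·v - 1, 3·u^2 + 3·u], [-6·u - 2·v, -2·u]].
At the point, J = [[-13.000, 2.250], [8.000, 3.000]] (det J = -57.000).
Solving J·Δ = −F gives Δ = (0.648, 1.355).

(0.648, 1.355)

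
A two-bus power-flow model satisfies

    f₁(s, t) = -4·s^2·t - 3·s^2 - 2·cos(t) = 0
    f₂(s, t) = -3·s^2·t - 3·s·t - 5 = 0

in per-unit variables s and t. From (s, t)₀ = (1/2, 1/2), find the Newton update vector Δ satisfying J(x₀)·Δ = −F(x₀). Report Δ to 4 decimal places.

(-0.5850, -1.9422)

At (1/2, 1/2): F = (-3.005165, -6.1250).
Jacobian J = [[-8·s·t - 6·s, -4·s^2 + 2·sin(t)], [-6·s·t - 3·t, -3·s^2 - 3·s]].
At the point, J = [[-5.0000, -0.041149], [-3.0000, -2.2500]] (det J = 11.126553).
Solving J·Δ = −F gives Δ = (-0.5850, -1.9422).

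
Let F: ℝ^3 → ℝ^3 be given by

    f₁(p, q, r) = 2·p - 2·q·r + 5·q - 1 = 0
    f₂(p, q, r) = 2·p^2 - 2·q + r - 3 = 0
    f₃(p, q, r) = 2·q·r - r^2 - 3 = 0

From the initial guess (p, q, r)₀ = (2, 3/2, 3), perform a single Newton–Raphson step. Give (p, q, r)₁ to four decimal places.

At (2, 3/2, 3): F = (1.5000, 5.0000, -3.0000).
Jacobian J = [[2, -2·r + 5, -2·q], [4·p, -2, 1], [0, 2·r, 2·q - 2·r]].
At the point, J = [[2.0000, -1.0000, -3.0000], [8.0000, -2.0000, 1.0000], [0.0000, 6.0000, -3.0000]] (det J = -168.0000).
Solving J·Δ = −F gives Δ = (-0.5000, 0.5000, 0.0000).
Then the next iterate is (p, q, r)₁ = (1.5000, 2.0000, 3.0000).

(1.5000, 2.0000, 3.0000)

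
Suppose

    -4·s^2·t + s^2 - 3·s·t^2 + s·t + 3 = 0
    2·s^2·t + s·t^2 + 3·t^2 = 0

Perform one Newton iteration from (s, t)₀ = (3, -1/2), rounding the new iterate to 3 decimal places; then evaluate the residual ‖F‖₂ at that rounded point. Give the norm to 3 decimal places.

3.959

At (3, -1/2): F = (26.250, -7.500).
Jacobian J = [[-8·s·t + 2·s - 3·t^2 + t, -4·s^2 - 6·s·t + s], [4·s·t + t^2, 2·s^2 + 2·s·t + 6·t]].
At the point, J = [[16.750, -24.000], [-5.750, 12.000]] (det J = 63.000).
Solving J·Δ = −F gives Δ = (-2.143, -0.402).
Then the next iterate is (s, t)₁ = (0.857, -0.902).
Re-evaluating at (0.857, -0.902): F = (3.51955, 1.81312), so ‖F‖₂ = 3.959.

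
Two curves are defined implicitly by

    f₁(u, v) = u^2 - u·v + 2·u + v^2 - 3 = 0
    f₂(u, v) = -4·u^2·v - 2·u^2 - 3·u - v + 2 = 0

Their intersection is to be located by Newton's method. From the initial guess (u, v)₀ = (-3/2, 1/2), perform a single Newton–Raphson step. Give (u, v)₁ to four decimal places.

(3.1667, 4.4000)

At (-3/2, 1/2): F = (-2.7500, -3.0000).
Jacobian J = [[2·u - v + 2, -u + 2·v], [-8·u·v - 4·u - 3, -4·u^2 - 1]].
At the point, J = [[-1.5000, 2.5000], [9.0000, -10.0000]] (det J = -7.5000).
Solving J·Δ = −F gives Δ = (4.6667, 3.9000).
Then the next iterate is (u, v)₁ = (3.1667, 4.4000).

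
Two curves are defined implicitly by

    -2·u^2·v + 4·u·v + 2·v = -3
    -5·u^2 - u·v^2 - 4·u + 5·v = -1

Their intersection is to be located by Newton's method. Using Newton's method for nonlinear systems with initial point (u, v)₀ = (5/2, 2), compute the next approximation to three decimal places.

(3.193, -10.621)

At (5/2, 2): F = (2.000, -40.250).
Jacobian J = [[-4·u·v + 4·v, -2·u^2 + 4·u + 2], [-10·u - v^2 - 4, -2·u·v + 5]].
At the point, J = [[-12.000, -0.500], [-33.000, -5.000]] (det J = 43.500).
Solving J·Δ = −F gives Δ = (0.693, -12.621).
Then the next iterate is (u, v)₁ = (3.193, -10.621).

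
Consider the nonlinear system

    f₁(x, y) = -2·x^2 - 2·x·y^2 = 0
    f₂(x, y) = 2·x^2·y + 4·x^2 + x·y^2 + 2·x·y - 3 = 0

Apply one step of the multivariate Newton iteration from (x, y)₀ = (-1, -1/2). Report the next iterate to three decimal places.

(-1.000, -1.250)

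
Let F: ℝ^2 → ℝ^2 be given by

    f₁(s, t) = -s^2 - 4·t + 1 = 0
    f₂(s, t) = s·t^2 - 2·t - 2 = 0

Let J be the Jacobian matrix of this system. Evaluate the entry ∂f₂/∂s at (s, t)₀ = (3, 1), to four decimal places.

1.0000

∂f₂/∂s = t^2.
At (3, 1) this is 1.0000.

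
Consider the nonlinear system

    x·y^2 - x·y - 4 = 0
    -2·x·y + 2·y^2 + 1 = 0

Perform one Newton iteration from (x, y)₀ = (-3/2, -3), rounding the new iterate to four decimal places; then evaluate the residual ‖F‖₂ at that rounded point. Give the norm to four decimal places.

8.1606

At (-3/2, -3): F = (-22.0000, 10.0000).
Jacobian J = [[y^2 - y, 2·x·y - x], [-2·y, -2·x + 4·y]].
At the point, J = [[12.0000, 10.5000], [6.0000, -9.0000]] (det J = -171.0000).
Solving J·Δ = −F gives Δ = (0.5439, 1.4737).
Then the next iterate is (x, y)₁ = (-0.9561, -1.5263).
Re-evaluating at (-0.9561, -1.5263): F = (-7.686618, 2.740593), so ‖F‖₂ = 8.1606.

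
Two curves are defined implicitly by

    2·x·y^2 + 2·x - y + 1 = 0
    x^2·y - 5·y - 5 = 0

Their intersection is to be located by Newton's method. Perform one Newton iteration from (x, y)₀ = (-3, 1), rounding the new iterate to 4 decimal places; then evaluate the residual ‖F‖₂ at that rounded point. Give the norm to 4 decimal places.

10.3282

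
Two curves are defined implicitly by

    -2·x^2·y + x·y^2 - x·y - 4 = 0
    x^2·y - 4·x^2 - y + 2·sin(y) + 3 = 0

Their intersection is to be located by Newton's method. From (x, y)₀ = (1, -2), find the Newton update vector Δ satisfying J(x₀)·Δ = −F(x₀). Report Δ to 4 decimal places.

At (1, -2): F = (6.0000, -2.818595).
Jacobian J = [[-4·x·y + y^2 - y, -2·x^2 + 2·x·y - x], [2·x·y - 8·x, x^2 + 2·cos(y) - 1]].
At the point, J = [[14.0000, -7.0000], [-12.0000, -0.832294]] (det J = -95.652111).
Solving J·Δ = −F gives Δ = (-0.2585, 0.3402).

(-0.2585, 0.3402)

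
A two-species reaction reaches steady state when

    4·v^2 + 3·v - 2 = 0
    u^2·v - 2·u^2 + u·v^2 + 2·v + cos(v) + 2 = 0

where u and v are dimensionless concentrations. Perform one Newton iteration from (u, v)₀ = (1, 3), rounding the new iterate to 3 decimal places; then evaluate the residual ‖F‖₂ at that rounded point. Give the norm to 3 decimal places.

At (1, 3): F = (43.000, 17.01001).
Jacobian J = [[0, 8·v + 3], [2·u·v - 4·u + v^2, u^2 + 2·u·v - sin(v) + 2]].
At the point, J = [[0.000, 27.000], [11.000, 8.85888]] (det J = -297.000).
Solving J·Δ = −F gives Δ = (-0.264, -1.593).
Then the next iterate is (u, v)₁ = (0.736, 1.407).
Re-evaluating at (0.736, 1.407): F = (10.13960, 6.11286), so ‖F‖₂ = 11.840.

11.840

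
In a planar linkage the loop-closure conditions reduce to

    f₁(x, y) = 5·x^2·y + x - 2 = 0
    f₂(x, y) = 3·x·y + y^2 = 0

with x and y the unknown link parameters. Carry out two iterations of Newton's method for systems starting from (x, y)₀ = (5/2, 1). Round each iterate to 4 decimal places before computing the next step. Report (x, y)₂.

At (5/2, 1): F = (31.7500, 8.5000).
Jacobian J = [[10·x·y + 1, 5·x^2], [3·y, 3·x + 2·y]].
At the point, J = [[26.0000, 31.2500], [3.0000, 9.5000]] (det J = 153.2500).
Solving J·Δ = −F gives Δ = (-0.2349, -0.8206).
Then the next iterate is (x, y)₁ = (2.2651, 0.1794).
Round to (2.2651, 0.1794) and repeat: F = (4.867318, 1.251261), J = [[5.063589, 25.653390], [0.5382, 7.1541]].
Δ = (-0.1214, -0.1658), so (x, y)₂ = (2.1437, 0.0136).

(2.1437, 0.0136)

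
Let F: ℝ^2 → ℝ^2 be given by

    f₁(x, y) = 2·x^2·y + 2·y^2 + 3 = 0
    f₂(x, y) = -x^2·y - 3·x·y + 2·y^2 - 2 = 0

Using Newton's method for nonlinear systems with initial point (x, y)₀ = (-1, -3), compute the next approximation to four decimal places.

(-1.5556, -2.1667)

At (-1, -3): F = (15.0000, 10.0000).
Jacobian J = [[4·x·y, 2·x^2 + 4·y], [-2·x·y - 3·y, -x^2 - 3·x + 4·y]].
At the point, J = [[12.0000, -10.0000], [3.0000, -10.0000]] (det J = -90.0000).
Solving J·Δ = −F gives Δ = (-0.5556, 0.8333).
Then the next iterate is (x, y)₁ = (-1.5556, -2.1667).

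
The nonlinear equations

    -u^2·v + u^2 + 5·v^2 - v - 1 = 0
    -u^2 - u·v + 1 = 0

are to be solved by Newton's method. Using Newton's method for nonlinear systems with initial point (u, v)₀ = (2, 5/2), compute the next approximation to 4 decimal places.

(1.1796, 1.1664)

At (2, 5/2): F = (21.7500, -8.0000).
Jacobian J = [[-2·u·v + 2·u, -u^2 + 10·v - 1], [-2·u - v, -u]].
At the point, J = [[-6.0000, 20.0000], [-6.5000, -2.0000]] (det J = 142.0000).
Solving J·Δ = −F gives Δ = (-0.8204, -1.3336).
Then the next iterate is (u, v)₁ = (1.1796, 1.1664).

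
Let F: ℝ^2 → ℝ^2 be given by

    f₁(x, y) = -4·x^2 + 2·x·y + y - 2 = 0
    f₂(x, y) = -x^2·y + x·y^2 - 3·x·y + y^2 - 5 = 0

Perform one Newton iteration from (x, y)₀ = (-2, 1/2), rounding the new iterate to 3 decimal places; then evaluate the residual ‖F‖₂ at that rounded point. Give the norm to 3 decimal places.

6.392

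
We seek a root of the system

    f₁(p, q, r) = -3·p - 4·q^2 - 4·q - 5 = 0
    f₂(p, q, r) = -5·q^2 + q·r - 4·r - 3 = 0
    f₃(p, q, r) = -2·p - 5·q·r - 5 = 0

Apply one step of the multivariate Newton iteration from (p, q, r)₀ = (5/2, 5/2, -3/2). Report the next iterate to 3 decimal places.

At (5/2, 5/2, -3/2): F = (-47.500, -32.000, 8.750).
Jacobian J = [[-3, -8·q - 4, 0], [0, -10·q + r, q - 4], [-2, -5·r, -5·q]].
At the point, J = [[-3.000, -24.000, 0.000], [0.000, -26.500, -1.500], [-2.000, 7.500, -12.500]] (det J = -1099.500).
Solving J·Δ = −F gives Δ = (-5.779, -1.257, 0.871).
Then the next iterate is (p, q, r)₁ = (-3.279, 1.243, -0.629).

(-3.279, 1.243, -0.629)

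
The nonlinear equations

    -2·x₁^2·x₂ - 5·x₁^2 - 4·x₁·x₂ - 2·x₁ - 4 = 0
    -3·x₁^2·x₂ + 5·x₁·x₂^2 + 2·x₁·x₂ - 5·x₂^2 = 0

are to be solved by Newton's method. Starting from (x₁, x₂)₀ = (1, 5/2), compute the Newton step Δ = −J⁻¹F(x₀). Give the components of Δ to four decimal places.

(-0.0690, -3.9655)

At (1, 5/2): F = (-26.0000, -2.5000).
Jacobian J = [[-4·x₁·x₂ - 10·x₁ - 4·x₂ - 2, -2·x₁^2 - 4·x₁], [-6·x₁·x₂ + 5·x₂^2 + 2·x₂, -3·x₁^2 + 10·x₁·x₂ + 2·x₁ - 10·x₂]].
At the point, J = [[-32.0000, -6.0000], [21.2500, -1.0000]] (det J = 159.5000).
Solving J·Δ = −F gives Δ = (-0.0690, -3.9655).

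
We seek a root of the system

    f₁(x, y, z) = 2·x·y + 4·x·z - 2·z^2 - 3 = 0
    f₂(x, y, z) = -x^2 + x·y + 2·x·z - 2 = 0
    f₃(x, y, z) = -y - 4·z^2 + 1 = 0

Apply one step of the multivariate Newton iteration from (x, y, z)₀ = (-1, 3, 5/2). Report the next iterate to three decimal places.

(-0.607, -1.857, 1.393)

At (-1, 3, 5/2): F = (-31.500, -11.000, -27.000).
Jacobian J = [[2·y + 4·z, 2·x, 4·x - 4·z], [-2·x + y + 2·z, x, 2·x], [0, -1, -8·z]].
At the point, J = [[16.000, -2.000, -14.000], [10.000, -1.000, -2.000], [0.000, -1.000, -20.000]] (det J = 28.000).
Solving J·Δ = −F gives Δ = (0.393, -4.857, -1.107).
Then the next iterate is (x, y, z)₁ = (-0.607, -1.857, 1.393).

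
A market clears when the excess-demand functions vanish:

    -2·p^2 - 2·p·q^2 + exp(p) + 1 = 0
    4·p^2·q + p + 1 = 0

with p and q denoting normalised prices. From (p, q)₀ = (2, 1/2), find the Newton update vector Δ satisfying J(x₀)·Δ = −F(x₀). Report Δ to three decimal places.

(-1.878, 0.369)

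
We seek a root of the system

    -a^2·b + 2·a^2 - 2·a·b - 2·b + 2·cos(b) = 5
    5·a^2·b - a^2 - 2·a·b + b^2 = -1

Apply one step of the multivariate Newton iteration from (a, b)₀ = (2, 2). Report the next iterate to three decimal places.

At (2, 2): F = (-17.83229, 33.000).
Jacobian J = [[-2·a·b + 4·a - 2·b, -a^2 - 2·a - 2·sin(b) - 2], [10·a·b - 2·a - 2·b, 5·a^2 - 2·a + 2·b]].
At the point, J = [[-4.000, -11.81859], [32.000, 20.000]] (det J = 298.19504).
Solving J·Δ = −F gives Δ = (-0.112, -1.471).
Then the next iterate is (a, b)₁ = (1.888, 0.529).

(1.888, 0.529)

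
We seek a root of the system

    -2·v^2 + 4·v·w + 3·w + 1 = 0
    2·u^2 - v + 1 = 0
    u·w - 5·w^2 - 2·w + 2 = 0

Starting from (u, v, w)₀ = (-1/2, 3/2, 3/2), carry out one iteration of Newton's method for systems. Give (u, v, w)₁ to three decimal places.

(-4.796, 10.093, 0.389)

At (-1/2, 3/2, 3/2): F = (10.000, 0.000, -13.000).
Jacobian J = [[0, -4·v + 4·w, 4·v + 3], [4·u, -1, 0], [w, 0, u - 10·w - 2]].
At the point, J = [[0.000, 0.000, 9.000], [-2.000, -1.000, 0.000], [1.500, 0.000, -17.500]] (det J = 13.500).
Solving J·Δ = −F gives Δ = (-4.296, 8.593, -1.111).
Then the next iterate is (u, v, w)₁ = (-4.796, 10.093, 0.389).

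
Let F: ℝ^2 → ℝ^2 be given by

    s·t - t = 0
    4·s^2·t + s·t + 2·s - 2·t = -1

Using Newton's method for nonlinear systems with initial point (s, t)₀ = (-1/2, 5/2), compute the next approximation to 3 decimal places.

(-0.500, 0.000)

At (-1/2, 5/2): F = (-3.750, -3.750).
Jacobian J = [[t, s - 1], [8·s·t + t + 2, 4·s^2 + s - 2]].
At the point, J = [[2.500, -1.500], [-5.500, -1.500]] (det J = -12.000).
Solving J·Δ = −F gives Δ = (0.000, -2.500).
Then the next iterate is (s, t)₁ = (-0.500, 0.000).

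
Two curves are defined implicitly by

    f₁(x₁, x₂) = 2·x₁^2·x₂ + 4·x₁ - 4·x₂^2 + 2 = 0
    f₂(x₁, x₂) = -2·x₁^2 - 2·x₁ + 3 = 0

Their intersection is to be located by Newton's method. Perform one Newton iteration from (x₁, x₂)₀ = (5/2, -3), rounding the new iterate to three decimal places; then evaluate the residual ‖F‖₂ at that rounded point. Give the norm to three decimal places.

19.260

At (5/2, -3): F = (-61.500, -14.500).
Jacobian J = [[4·x₁·x₂ + 4, 2·x₁^2 - 8·x₂], [-4·x₁ - 2, 0]].
At the point, J = [[-26.000, 36.500], [-12.000, 0.000]] (det J = 438.000).
Solving J·Δ = −F gives Δ = (-1.208, 0.824).
Then the next iterate is (x₁, x₂)₁ = (1.292, -2.176).
Re-evaluating at (1.292, -2.176): F = (-19.03654, -2.92253), so ‖F‖₂ = 19.260.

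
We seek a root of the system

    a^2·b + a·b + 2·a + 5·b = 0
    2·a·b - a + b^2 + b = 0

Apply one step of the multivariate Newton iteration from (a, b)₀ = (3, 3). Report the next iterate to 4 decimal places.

At (3, 3): F = (57.0000, 27.0000).
Jacobian J = [[2·a·b + b + 2, a^2 + a + 5], [2·b - 1, 2·a + 2·b + 1]].
At the point, J = [[23.0000, 17.0000], [5.0000, 13.0000]] (det J = 214.0000).
Solving J·Δ = −F gives Δ = (-1.3178, -1.5701).
Then the next iterate is (a, b)₁ = (1.6822, 1.4299).

(1.6822, 1.4299)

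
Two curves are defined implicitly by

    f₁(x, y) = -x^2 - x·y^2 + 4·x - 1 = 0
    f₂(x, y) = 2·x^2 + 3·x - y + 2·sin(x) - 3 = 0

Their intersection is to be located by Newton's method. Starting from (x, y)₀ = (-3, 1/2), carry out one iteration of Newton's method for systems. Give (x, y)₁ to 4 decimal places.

At (-3, 1/2): F = (-21.2500, 5.217760).
Jacobian J = [[-2·x - y^2 + 4, -2·x·y], [4·x + 2·cos(x) + 3, -1]].
At the point, J = [[9.7500, 3.0000], [-10.979985, -1.0000]] (det J = 23.189955).
Solving J·Δ = −F gives Δ = (-0.2413, 7.8677).
Then the next iterate is (x, y)₁ = (-3.2413, 8.3677).

(-3.2413, 8.3677)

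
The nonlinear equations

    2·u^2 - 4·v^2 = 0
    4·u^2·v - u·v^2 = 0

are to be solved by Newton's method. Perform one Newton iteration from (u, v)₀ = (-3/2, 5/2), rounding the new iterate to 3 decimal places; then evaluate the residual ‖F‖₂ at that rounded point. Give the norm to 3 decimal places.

10.400

At (-3/2, 5/2): F = (-20.500, 31.875).
Jacobian J = [[4·u, -8·v], [8·u·v - v^2, 4·u^2 - 2·u·v]].
At the point, J = [[-6.000, -20.000], [-36.250, 16.500]] (det J = -824.000).
Solving J·Δ = −F gives Δ = (0.363, -1.134).
Then the next iterate is (u, v)₁ = (-1.137, 1.366).
Re-evaluating at (-1.137, 1.366): F = (-4.87829, 9.18528), so ‖F‖₂ = 10.400.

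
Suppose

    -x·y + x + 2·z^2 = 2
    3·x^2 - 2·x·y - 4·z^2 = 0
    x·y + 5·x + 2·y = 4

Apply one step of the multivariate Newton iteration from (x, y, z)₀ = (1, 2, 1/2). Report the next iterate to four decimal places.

(0.7500, 0.2500, 0.7500)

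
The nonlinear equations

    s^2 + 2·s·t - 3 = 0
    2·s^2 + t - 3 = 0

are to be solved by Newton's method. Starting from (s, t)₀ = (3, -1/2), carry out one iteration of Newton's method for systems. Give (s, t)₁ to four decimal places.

At (3, -1/2): F = (3.0000, 14.5000).
Jacobian J = [[2·s + 2·t, 2·s], [4·s, 1]].
At the point, J = [[5.0000, 6.0000], [12.0000, 1.0000]] (det J = -67.0000).
Solving J·Δ = −F gives Δ = (-1.2537, 0.5448).
Then the next iterate is (s, t)₁ = (1.7463, 0.0448).

(1.7463, 0.0448)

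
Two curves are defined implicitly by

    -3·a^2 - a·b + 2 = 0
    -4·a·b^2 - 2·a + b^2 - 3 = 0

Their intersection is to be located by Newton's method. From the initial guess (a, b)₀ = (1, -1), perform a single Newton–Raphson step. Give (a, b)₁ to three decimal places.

(0.778, 0.111)

At (1, -1): F = (0.000, -8.000).
Jacobian J = [[-6·a - b, -a], [-4·b^2 - 2, -8·a·b + 2·b]].
At the point, J = [[-5.000, -1.000], [-6.000, 6.000]] (det J = -36.000).
Solving J·Δ = −F gives Δ = (-0.222, 1.111).
Then the next iterate is (a, b)₁ = (0.778, 0.111).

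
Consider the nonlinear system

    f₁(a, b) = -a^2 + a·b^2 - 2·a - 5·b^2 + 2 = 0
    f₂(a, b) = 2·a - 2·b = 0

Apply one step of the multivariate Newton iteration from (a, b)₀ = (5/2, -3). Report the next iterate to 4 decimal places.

(-0.4853, -0.4853)

At (5/2, -3): F = (-31.7500, 11.0000).
Jacobian J = [[-2·a + b^2 - 2, 2·a·b - 10·b], [2, -2]].
At the point, J = [[2.0000, 15.0000], [2.0000, -2.0000]] (det J = -34.0000).
Solving J·Δ = −F gives Δ = (-2.9853, 2.5147).
Then the next iterate is (a, b)₁ = (-0.4853, -0.4853).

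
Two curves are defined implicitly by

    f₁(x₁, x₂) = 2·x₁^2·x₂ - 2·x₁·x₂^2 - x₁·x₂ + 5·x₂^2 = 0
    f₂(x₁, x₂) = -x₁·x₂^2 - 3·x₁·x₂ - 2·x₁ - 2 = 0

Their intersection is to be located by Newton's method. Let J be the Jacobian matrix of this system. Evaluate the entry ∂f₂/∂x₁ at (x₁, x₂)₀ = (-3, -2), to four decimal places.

∂f₂/∂x₁ = -x₂^2 - 3·x₂ - 2.
At (-3, -2) this is 0.0000.

0.0000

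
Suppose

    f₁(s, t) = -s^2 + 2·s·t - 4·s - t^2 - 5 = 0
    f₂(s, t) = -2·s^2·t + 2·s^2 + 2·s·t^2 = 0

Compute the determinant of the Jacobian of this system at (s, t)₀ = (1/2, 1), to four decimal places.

-2.5000

J = [[-2·s + 2·t - 4, 2·s - 2·t], [-4·s·t + 4·s + 2·t^2, -2·s^2 + 4·s·t]].
At the point, J = [[-3.0000, -1.0000], [2.0000, 1.5000]].
det J = -2.5000.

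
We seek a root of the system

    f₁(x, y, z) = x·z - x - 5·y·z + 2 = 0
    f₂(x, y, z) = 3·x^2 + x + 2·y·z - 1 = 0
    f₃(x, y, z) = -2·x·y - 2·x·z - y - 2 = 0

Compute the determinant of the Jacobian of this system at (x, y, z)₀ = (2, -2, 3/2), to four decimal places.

J = [[z - 1, -5·z, x - 5·y], [6·x + 1, 2·z, 2·y], [-2·y - 2·z, -2·x - 1, -2·x]].
At the point, J = [[0.5000, -7.5000, 12.0000], [13.0000, 3.0000, -4.0000], [1.0000, -5.0000, -4.0000]].
det J = -1192.0000.

-1192.0000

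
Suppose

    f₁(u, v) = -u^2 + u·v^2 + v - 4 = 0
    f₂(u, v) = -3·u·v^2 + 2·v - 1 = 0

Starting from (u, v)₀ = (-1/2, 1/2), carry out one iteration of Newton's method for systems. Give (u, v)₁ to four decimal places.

(2.3947, 1.0132)

At (-1/2, 1/2): F = (-3.8750, 0.3750).
Jacobian J = [[-2·u + v^2, 2·u·v + 1], [-3·v^2, -6·u·v + 2]].
At the point, J = [[1.2500, 0.5000], [-0.7500, 3.5000]] (det J = 4.7500).
Solving J·Δ = −F gives Δ = (2.8947, 0.5132).
Then the next iterate is (u, v)₁ = (2.3947, 1.0132).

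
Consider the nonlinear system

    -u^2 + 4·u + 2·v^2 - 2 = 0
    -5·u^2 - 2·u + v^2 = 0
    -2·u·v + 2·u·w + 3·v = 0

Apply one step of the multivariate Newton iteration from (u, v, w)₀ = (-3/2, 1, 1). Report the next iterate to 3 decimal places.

(-1.171, 2.487, 4.974)

At (-3/2, 1, 1): F = (-8.250, -7.250, 3.000).
Jacobian J = [[-2·u + 4, 4·v, 0], [-10·u - 2, 2·v, 0], [-2·v + 2·w, -2·u + 3, 2·u]].
At the point, J = [[7.000, 4.000, 0.000], [13.000, 2.000, 0.000], [0.000, 6.000, -3.000]] (det J = 114.000).
Solving J·Δ = −F gives Δ = (0.329, 1.487, 3.974).
Then the next iterate is (u, v, w)₁ = (-1.171, 2.487, 4.974).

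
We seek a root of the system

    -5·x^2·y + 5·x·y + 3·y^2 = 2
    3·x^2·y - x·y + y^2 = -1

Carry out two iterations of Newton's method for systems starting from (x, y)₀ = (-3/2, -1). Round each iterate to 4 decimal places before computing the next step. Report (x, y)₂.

(-1.2930, -0.1313)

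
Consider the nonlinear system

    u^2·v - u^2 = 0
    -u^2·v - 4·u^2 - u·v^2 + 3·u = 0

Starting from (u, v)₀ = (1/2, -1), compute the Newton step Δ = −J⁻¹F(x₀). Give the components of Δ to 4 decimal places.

(-0.3500, -0.8000)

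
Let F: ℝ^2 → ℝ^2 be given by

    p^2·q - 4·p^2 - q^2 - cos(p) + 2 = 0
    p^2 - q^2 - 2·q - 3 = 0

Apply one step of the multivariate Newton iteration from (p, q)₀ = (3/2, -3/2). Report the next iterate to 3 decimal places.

At (3/2, -3/2): F = (-12.69574, 0.000).
Jacobian J = [[2·p·q - 8·p + sin(p), p^2 - 2·q], [2·p, -2·q - 2]].
At the point, J = [[-15.50251, 5.250], [3.000, 1.000]] (det J = -31.25251).
Solving J·Δ = −F gives Δ = (-0.406, 1.219).
Then the next iterate is (p, q)₁ = (1.094, -0.281).

(1.094, -0.281)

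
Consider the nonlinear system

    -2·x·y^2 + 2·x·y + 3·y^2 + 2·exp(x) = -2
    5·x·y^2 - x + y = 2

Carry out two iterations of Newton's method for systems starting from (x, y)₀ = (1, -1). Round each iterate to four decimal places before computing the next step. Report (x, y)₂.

(-7.0083, -0.0301)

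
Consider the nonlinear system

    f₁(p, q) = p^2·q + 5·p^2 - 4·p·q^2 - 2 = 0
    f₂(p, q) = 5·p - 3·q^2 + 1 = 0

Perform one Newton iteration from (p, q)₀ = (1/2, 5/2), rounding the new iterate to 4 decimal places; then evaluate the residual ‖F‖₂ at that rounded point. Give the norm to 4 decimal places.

5.3740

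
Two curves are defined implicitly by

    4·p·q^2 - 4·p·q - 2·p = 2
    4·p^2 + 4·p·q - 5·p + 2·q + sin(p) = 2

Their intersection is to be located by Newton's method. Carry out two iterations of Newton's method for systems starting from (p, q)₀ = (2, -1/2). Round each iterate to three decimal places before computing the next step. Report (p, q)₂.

(2.010, -0.499)

At (2, -1/2): F = (0.000, -0.09070).
Jacobian J = [[4·q^2 - 4·q - 2, 8·p·q - 4·p], [8·p + 4·q + cos(p) - 5, 4·p + 2]].
At the point, J = [[1.000, -16.000], [8.58385, 10.000]] (det J = 147.34165).
Solving J·Δ = −F gives Δ = (0.010, 0.001).
Then the next iterate is (p, q)₁ = (2.010, -0.499).
Round to (2.010, -0.499) and repeat: F = (-0.00607, 0.00553), J = [[0.99200, -16.06392], [8.65878, 10.040]].
Δ = (0.000, 0.000), so (p, q)₂ = (2.010, -0.499).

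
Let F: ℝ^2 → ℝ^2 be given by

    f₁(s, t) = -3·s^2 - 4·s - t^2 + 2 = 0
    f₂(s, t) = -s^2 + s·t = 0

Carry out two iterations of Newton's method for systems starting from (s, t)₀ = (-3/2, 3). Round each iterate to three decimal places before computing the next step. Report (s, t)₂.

At (-3/2, 3): F = (-7.750, -6.750).
Jacobian J = [[-6·s - 4, -2·t], [-2·s + t, s]].
At the point, J = [[5.000, -6.000], [6.000, -1.500]] (det J = 28.500).
Solving J·Δ = −F gives Δ = (1.013, -0.447).
Then the next iterate is (s, t)₁ = (-0.487, 2.553).
Round to (-0.487, 2.553) and repeat: F = (-3.28132, -1.48048), J = [[-1.078, -5.106], [3.527, -0.487]].
Δ = (0.322, -0.711), so (s, t)₂ = (-0.165, 1.842).

(-0.165, 1.842)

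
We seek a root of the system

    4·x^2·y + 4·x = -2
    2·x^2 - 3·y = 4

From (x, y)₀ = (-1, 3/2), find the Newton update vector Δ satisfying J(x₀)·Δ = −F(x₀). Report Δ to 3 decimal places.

(-0.350, -1.700)

At (-1, 3/2): F = (4.000, -6.500).
Jacobian J = [[8·x·y + 4, 4·x^2], [4·x, -3]].
At the point, J = [[-8.000, 4.000], [-4.000, -3.000]] (det J = 40.000).
Solving J·Δ = −F gives Δ = (-0.350, -1.700).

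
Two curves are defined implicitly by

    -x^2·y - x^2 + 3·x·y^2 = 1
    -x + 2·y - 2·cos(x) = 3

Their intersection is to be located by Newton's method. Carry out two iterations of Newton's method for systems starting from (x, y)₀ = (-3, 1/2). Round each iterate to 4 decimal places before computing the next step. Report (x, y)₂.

(-0.1449, 1.9259)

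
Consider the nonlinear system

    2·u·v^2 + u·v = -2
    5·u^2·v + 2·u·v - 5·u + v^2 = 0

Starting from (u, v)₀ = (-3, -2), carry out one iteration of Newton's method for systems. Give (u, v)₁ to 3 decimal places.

(-2.211, -1.463)

At (-3, -2): F = (-16.000, -59.000).
Jacobian J = [[2·v^2 + v, 4·u·v + u], [10·u·v + 2·v - 5, 5·u^2 + 2·u + 2·v]].
At the point, J = [[6.000, 21.000], [51.000, 35.000]] (det J = -861.000).
Solving J·Δ = −F gives Δ = (0.789, 0.537).
Then the next iterate is (u, v)₁ = (-2.211, -1.463).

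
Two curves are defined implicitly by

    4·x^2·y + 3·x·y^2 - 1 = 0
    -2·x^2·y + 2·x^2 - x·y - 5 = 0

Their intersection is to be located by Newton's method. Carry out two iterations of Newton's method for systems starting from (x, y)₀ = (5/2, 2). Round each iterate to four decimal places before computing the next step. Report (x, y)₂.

At (5/2, 2): F = (79.0000, -22.5000).
Jacobian J = [[8·x·y + 3·y^2, 4·x^2 + 6·x·y], [-4·x·y + 4·x - y, -2·x^2 - x]].
At the point, J = [[52.0000, 55.0000], [-12.0000, -15.0000]] (det J = -120.0000).
Solving J·Δ = −F gives Δ = (0.4375, -1.8500).
Then the next iterate is (x, y)₁ = (2.9375, 0.1500).
Round to (2.9375, 0.1500) and repeat: F = (4.375625, 9.228516), J = [[3.5925, 37.159375], [9.8375, -20.195312]].
Δ = (-0.9844, -0.0226), so (x, y)₂ = (1.9531, 0.1274).

(1.9531, 0.1274)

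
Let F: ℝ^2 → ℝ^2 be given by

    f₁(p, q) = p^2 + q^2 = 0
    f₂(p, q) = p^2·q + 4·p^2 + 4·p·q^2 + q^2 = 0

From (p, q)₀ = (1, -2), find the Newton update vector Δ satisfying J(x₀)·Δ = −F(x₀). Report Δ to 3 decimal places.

At (1, -2): F = (5.000, 22.000).
Jacobian J = [[2·p, 2·q], [2·p·q + 8·p + 4·q^2, p^2 + 8·p·q + 2·q]].
At the point, J = [[2.000, -4.000], [20.000, -19.000]] (det J = 42.000).
Solving J·Δ = −F gives Δ = (0.167, 1.333).

(0.167, 1.333)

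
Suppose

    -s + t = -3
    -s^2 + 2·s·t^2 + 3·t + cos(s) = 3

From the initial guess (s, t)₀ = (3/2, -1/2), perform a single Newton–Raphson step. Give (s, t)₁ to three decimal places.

At (3/2, -1/2): F = (1.000, -5.92926).
Jacobian J = [[-1, 1], [-2·s + 2·t^2 - sin(s), 4·s·t + 3]].
At the point, J = [[-1.000, 1.000], [-3.49749, 0.000]] (det J = 3.49749).
Solving J·Δ = −F gives Δ = (-1.695, -2.695).
Then the next iterate is (s, t)₁ = (-0.195, -3.195).

(-0.195, -3.195)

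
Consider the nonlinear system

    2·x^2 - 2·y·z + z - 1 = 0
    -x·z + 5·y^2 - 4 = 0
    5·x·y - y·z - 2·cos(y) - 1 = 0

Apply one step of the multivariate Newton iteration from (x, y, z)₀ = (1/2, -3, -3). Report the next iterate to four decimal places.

At (1/2, -3, -3): F = (-21.5000, 42.5000, -15.520015).
Jacobian J = [[4·x, -2·z, -2·y + 1], [-z, 10·y, -x], [5·y, 5·x - z + 2·sin(y), -y]].
At the point, J = [[2.0000, 6.0000, 7.0000], [3.0000, -30.0000, -0.5000], [-15.0000, 5.217760, 3.0000]] (det J = -3224.209280).
Solving J·Δ = −F gives Δ = (-0.1695, 1.3673, 1.9479).
Then the next iterate is (x, y, z)₁ = (0.3305, -1.6327, -1.0521).

(0.3305, -1.6327, -1.0521)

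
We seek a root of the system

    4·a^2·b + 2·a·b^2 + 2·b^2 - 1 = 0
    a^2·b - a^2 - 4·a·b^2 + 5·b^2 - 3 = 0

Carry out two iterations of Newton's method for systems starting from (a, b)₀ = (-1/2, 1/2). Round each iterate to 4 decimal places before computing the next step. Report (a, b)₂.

(-0.4114, 0.6781)

At (-1/2, 1/2): F = (-0.2500, -1.3750).
Jacobian J = [[8·a·b + 2·b^2, 4·a^2 + 4·a·b + 4·b], [2·a·b - 2·a - 4·b^2, a^2 - 8·a·b + 10·b]].
At the point, J = [[-1.5000, 2.0000], [-0.5000, 7.2500]] (det J = -9.8750).
Solving J·Δ = −F gives Δ = (0.0949, 0.1962).
Then the next iterate is (a, b)₁ = (-0.4051, 0.6962).
Round to (-0.4051, 0.6962) and repeat: F = (0.033692, 0.159016), J = [[-1.286856, 2.313102], [-1.692639, 9.382351]].
Δ = (-0.0063, -0.0181), so (a, b)₂ = (-0.4114, 0.6781).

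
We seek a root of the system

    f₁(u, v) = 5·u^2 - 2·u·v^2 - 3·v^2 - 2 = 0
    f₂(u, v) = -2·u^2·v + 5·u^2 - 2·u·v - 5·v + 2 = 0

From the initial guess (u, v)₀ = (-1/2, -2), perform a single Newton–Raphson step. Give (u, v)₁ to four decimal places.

(0.0952, 0.0609)

At (-1/2, -2): F = (-8.7500, 12.2500).
Jacobian J = [[10·u - 2·v^2, -4·u·v - 6·v], [-4·u·v + 10·u - 2·v, -2·u^2 - 2·u - 5]].
At the point, J = [[-13.0000, 8.0000], [-5.0000, -4.5000]] (det J = 98.5000).
Solving J·Δ = −F gives Δ = (0.5952, 2.0609).
Then the next iterate is (u, v)₁ = (0.0952, 0.0609).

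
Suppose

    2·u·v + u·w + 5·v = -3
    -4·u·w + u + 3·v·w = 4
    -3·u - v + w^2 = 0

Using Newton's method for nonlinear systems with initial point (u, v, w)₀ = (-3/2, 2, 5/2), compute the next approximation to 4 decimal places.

(-2.3925, 1.4842, 0.1113)

At (-3/2, 2, 5/2): F = (3.2500, 24.5000, 8.7500).
Jacobian J = [[2·v + w, 2·u + 5, u], [-4·w + 1, 3·w, -4·u + 3·v], [-3, -1, 2·w]].
At the point, J = [[6.5000, 2.0000, -1.5000], [-9.0000, 7.5000, 12.0000], [-3.0000, -1.0000, 5.0000]] (det J = 292.5000).
Solving J·Δ = −F gives Δ = (-0.8925, -0.5158, -2.3887).
Then the next iterate is (u, v, w)₁ = (-2.3925, 1.4842, 0.1113).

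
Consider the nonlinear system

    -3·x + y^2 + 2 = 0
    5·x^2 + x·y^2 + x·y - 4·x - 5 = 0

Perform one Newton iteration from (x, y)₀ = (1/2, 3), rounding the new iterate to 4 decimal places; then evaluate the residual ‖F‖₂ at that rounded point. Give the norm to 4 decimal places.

2.3019

At (1/2, 3): F = (9.5000, 0.2500).
Jacobian J = [[-3, 2·y], [10·x + y^2 + y - 4, 2·x·y + x]].
At the point, J = [[-3.0000, 6.0000], [13.0000, 3.5000]] (det J = -88.5000).
Solving J·Δ = −F gives Δ = (0.3588, -1.4040).
Then the next iterate is (x, y)₁ = (0.8588, 1.5960).
Re-evaluating at (0.8588, 1.5960): F = (1.970816, -1.189319), so ‖F‖₂ = 2.3019.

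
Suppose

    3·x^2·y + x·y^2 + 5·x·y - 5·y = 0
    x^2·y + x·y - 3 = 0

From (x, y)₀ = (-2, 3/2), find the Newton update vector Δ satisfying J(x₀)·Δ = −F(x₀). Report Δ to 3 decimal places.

(-0.316, -0.711)

At (-2, 3/2): F = (-9.000, 0.000).
Jacobian J = [[6·x·y + y^2 + 5·y, 3·x^2 + 2·x·y + 5·x - 5], [2·x·y + y, x^2 + x]].
At the point, J = [[-8.250, -9.000], [-4.500, 2.000]] (det J = -57.000).
Solving J·Δ = −F gives Δ = (-0.316, -0.711).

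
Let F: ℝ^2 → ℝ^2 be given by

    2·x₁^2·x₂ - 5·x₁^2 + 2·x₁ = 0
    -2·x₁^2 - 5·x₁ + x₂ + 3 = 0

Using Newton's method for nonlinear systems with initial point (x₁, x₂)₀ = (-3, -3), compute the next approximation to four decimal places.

(-3.8793, 6.1552)

At (-3, -3): F = (-105.0000, -3.0000).
Jacobian J = [[4·x₁·x₂ - 10·x₁ + 2, 2·x₁^2], [-4·x₁ - 5, 1]].
At the point, J = [[68.0000, 18.0000], [7.0000, 1.0000]] (det J = -58.0000).
Solving J·Δ = −F gives Δ = (-0.8793, 9.1552).
Then the next iterate is (x₁, x₂)₁ = (-3.8793, 6.1552).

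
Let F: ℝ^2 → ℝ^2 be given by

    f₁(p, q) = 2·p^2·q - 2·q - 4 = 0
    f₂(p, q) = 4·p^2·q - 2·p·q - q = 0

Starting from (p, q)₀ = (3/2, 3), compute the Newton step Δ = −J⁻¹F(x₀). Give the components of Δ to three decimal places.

At (3/2, 3): F = (3.500, 15.000).
Jacobian J = [[4·p·q, 2·p^2 - 2], [8·p·q - 2·q, 4·p^2 - 2·p - 1]].
At the point, J = [[18.000, 2.500], [30.000, 5.000]] (det J = 15.000).
Solving J·Δ = −F gives Δ = (1.333, -11.000).

(1.333, -11.000)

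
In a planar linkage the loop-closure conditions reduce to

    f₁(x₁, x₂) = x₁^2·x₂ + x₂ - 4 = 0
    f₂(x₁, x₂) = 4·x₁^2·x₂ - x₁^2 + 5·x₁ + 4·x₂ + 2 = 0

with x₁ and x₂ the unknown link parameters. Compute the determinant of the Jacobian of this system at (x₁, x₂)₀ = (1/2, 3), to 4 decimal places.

-5.0000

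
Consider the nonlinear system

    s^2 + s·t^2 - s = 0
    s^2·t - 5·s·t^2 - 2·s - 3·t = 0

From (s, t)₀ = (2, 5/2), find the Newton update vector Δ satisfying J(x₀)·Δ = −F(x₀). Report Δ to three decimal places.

(-0.319, -1.155)

At (2, 5/2): F = (14.500, -64.000).
Jacobian J = [[2·s + t^2 - 1, 2·s·t], [2·s·t - 5·t^2 - 2, s^2 - 10·s·t - 3]].
At the point, J = [[9.250, 10.000], [-23.250, -49.000]] (det J = -220.750).
Solving J·Δ = −F gives Δ = (-0.319, -1.155).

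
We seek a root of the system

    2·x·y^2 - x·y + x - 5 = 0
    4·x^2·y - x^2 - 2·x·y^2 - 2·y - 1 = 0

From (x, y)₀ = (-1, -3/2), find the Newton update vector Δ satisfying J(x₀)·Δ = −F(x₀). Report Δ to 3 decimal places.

At (-1, -3/2): F = (-12.000, -0.500).
Jacobian J = [[2·y^2 - y + 1, 4·x·y - x], [8·x·y - 2·x - 2·y^2, 4·x^2 - 4·x·y - 2]].
At the point, J = [[7.000, 7.000], [9.500, -4.000]] (det J = -94.500).
Solving J·Δ = −F gives Δ = (0.545, 1.169).

(0.545, 1.169)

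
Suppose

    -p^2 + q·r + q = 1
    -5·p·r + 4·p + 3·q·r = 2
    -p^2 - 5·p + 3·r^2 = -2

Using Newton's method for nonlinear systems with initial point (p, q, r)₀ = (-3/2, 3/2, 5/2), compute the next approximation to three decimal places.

(-1.319, 1.506, 0.791)

At (-3/2, 3/2, 5/2): F = (2.000, 22.000, 26.000).
Jacobian J = [[-2·p, r + 1, q], [-5·r + 4, 3·r, -5·p + 3·q], [-2·p - 5, 0, 6·r]].
At the point, J = [[3.000, 3.500, 1.500], [-8.500, 7.500, 12.000], [-2.000, 0.000, 15.000]] (det J = 722.250).
Solving J·Δ = −F gives Δ = (0.181, 0.006, -1.709).
Then the next iterate is (p, q, r)₁ = (-1.319, 1.506, 0.791).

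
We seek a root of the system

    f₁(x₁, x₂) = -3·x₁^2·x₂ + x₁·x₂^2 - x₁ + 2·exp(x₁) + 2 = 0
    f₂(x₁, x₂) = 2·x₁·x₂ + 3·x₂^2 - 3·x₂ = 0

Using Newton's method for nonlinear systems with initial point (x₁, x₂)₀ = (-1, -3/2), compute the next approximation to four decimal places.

(-0.1466, -0.6650)

At (-1, -3/2): F = (5.985759, 14.2500).
Jacobian J = [[-6·x₁·x₂ + x₂^2 + 2·exp(x₁) - 1, -3·x₁^2 + 2·x₁·x₂], [2·x₂, 2·x₁ + 6·x₂ - 3]].
At the point, J = [[-7.014241, 0.0000], [-3.0000, -14.0000]] (det J = 98.199376).
Solving J·Δ = −F gives Δ = (0.8534, 0.8350).
Then the next iterate is (x₁, x₂)₁ = (-0.1466, -0.6650).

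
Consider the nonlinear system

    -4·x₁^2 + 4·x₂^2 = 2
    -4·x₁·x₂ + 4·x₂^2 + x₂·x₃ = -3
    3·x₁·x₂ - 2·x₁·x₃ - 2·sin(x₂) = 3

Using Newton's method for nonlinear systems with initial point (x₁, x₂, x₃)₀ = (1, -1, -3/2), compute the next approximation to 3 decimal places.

(0.091, -0.341, -1.526)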